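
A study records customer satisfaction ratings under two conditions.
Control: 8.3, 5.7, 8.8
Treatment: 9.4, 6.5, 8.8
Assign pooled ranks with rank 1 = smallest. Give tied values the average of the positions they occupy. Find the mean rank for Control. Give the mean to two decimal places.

Sorted (ascending): 5.7, 6.5, 8.3, 8.8, 8.8, 9.4
The 2 values of 8.8 occupy positions 4–5 → average rank (4+5)/2 = 4.5.
Control values → pooled ranks: 8.3→3, 5.7→1, 8.8→4.5
Mean rank = (3 + 1 + 4.5) / 3 = 2.83

2.83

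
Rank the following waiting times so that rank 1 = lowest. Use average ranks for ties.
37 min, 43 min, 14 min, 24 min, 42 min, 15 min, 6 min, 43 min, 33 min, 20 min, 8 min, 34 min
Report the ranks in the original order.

Sorted (ascending): 6, 8, 14, 15, 20, 24, 33, 34, 37, 42, 43, 43
The 2 values of 43 occupy positions 11–12 → average rank (11+12)/2 = 11.5.

9, 11.5, 3, 6, 10, 4, 1, 11.5, 7, 5, 2, 8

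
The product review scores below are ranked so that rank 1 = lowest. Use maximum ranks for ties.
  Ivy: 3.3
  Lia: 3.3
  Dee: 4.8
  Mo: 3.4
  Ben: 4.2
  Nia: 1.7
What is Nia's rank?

Sorted (ascending): 1.7, 3.3, 3.3, 3.4, 4.2, 4.8
The 2 values of 3.3 occupy positions 2–3 → each gets rank 3.
Nia has value 1.7 → rank 1.

1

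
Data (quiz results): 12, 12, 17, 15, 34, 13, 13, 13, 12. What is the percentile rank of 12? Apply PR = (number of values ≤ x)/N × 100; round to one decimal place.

33.3

N = 9.
Strictly below 12: 0. Equal to 12: 3.
PR = 3/9 × 100 = 33.3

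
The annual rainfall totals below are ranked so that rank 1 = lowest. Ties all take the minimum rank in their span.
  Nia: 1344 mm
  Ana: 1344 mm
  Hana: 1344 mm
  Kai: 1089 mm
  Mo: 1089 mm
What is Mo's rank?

1

Sorted (ascending): 1089, 1089, 1344, 1344, 1344
The 2 values of 1089 occupy positions 1–2 → each gets rank 1.
The 3 values of 1344 occupy positions 3–5 → each gets rank 3.
Mo has value 1089 mm → rank 1.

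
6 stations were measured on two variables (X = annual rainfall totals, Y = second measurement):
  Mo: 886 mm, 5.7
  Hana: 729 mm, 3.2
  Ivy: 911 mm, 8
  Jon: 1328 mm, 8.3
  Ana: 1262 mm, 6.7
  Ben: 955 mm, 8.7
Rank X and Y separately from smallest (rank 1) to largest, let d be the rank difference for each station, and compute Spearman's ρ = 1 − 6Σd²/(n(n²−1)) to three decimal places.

0.714

Ranks of variable 1: 2, 1, 3, 6, 5, 4
Ranks of variable 2: 2, 1, 4, 5, 3, 6
d = r₁ − r₂: 0, 0, -1, 1, 2, -2
d²: 0, 0, 1, 1, 4, 4; Σd² = 10
ρ = 1 − 6·10/(6·35) = 1 − 60/210 = 0.714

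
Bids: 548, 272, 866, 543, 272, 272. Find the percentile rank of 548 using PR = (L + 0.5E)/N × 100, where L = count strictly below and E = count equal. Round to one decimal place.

75.0

N = 6.
Strictly below 548: 4. Equal to 548: 1.
PR = (4 + 0.5·1)/6 × 100 = 75.0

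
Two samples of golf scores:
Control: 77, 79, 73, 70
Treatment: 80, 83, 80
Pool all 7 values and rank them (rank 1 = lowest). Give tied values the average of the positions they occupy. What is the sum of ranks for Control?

Sorted (ascending): 70, 73, 77, 79, 80, 80, 83
The 2 values of 80 occupy positions 5–6 → average rank (5+6)/2 = 5.5.
Control values → pooled ranks: 77→3, 79→4, 73→2, 70→1
Rank sum = 3 + 4 + 2 + 1 = 10

10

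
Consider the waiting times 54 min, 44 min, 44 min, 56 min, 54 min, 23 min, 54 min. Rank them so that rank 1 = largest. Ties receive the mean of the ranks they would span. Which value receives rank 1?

Sorted (descending): 56, 54, 54, 54, 44, 44, 23
The 3 values of 54 occupy positions 2–4 → average rank 3.
The 2 values of 44 occupy positions 5–6 → average rank (5+6)/2 = 5.5.
Rank 1 → value 56.

56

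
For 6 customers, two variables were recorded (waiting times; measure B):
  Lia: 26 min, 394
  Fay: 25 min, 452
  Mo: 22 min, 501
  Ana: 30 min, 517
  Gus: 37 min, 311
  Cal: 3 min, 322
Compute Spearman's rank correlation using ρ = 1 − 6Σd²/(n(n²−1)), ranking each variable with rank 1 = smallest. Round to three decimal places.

-0.086

Ranks of variable 1: 4, 3, 2, 5, 6, 1
Ranks of variable 2: 3, 4, 5, 6, 1, 2
d = r₁ − r₂: 1, -1, -3, -1, 5, -1
d²: 1, 1, 9, 1, 25, 1; Σd² = 38
ρ = 1 − 6·38/(6·35) = 1 − 228/210 = -0.086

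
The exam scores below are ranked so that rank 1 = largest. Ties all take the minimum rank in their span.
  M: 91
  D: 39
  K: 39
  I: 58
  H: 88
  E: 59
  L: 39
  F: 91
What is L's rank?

6

Sorted (descending): 91, 91, 88, 59, 58, 39, 39, 39
The 2 values of 91 occupy positions 1–2 → each gets rank 1.
The 3 values of 39 occupy positions 6–8 → each gets rank 6.
L has value 39 → rank 6.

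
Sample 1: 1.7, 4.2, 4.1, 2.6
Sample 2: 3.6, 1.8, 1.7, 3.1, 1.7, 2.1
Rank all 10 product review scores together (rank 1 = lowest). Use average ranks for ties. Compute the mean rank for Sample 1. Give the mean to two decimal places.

6.75

Sorted (ascending): 1.7, 1.7, 1.7, 1.8, 2.1, 2.6, 3.1, 3.6, 4.1, 4.2
The 3 values of 1.7 occupy positions 1–3 → average rank 2.
Sample 1 values → pooled ranks: 1.7→2, 4.2→10, 4.1→9, 2.6→6
Mean rank = (2 + 10 + 9 + 6) / 4 = 6.75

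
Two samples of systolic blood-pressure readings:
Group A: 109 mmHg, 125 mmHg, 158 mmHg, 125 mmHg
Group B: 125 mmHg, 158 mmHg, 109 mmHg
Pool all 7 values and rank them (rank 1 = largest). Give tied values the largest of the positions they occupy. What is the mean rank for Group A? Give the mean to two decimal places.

4.75

Sorted (descending): 158, 158, 125, 125, 125, 109, 109
The 2 values of 158 occupy positions 1–2 → each gets rank 2.
The 3 values of 125 occupy positions 3–5 → each gets rank 5.
The 2 values of 109 occupy positions 6–7 → each gets rank 7.
Group A values → pooled ranks: 109→7, 125→5, 158→2, 125→5
Mean rank = (7 + 5 + 2 + 5) / 4 = 4.75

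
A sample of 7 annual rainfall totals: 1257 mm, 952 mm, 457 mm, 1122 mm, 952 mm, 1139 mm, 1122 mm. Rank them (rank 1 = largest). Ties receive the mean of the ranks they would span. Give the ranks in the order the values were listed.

Sorted (descending): 1257, 1139, 1122, 1122, 952, 952, 457
The 2 values of 1122 occupy positions 3–4 → average rank (3+4)/2 = 3.5.
The 2 values of 952 occupy positions 5–6 → average rank (5+6)/2 = 5.5.

1, 5.5, 7, 3.5, 5.5, 2, 3.5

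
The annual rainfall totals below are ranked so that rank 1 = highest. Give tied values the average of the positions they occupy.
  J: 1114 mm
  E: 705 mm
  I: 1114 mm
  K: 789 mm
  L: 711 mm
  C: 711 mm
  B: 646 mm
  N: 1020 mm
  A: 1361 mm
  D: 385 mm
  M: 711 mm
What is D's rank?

11

Sorted (descending): 1361, 1114, 1114, 1020, 789, 711, 711, 711, 705, 646, 385
The 2 values of 1114 occupy positions 2–3 → average rank (2+3)/2 = 2.5.
The 3 values of 711 occupy positions 6–8 → average rank 7.
D has value 385 mm → rank 11.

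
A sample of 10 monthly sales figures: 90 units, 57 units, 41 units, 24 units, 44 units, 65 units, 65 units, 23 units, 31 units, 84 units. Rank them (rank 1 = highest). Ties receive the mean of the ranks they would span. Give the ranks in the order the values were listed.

Sorted (descending): 90, 84, 65, 65, 57, 44, 41, 31, 24, 23
The 2 values of 65 occupy positions 3–4 → average rank (3+4)/2 = 3.5.

1, 5, 7, 9, 6, 3.5, 3.5, 10, 8, 2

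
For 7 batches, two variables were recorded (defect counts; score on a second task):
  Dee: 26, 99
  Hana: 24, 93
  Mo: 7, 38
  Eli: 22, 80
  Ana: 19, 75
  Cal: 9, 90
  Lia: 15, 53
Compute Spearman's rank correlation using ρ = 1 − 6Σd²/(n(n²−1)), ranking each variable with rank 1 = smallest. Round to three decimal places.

Ranks of variable 1: 7, 6, 1, 5, 4, 2, 3
Ranks of variable 2: 7, 6, 1, 4, 3, 5, 2
d = r₁ − r₂: 0, 0, 0, 1, 1, -3, 1
d²: 0, 0, 0, 1, 1, 9, 1; Σd² = 12
ρ = 1 − 6·12/(7·48) = 1 − 72/336 = 0.786

0.786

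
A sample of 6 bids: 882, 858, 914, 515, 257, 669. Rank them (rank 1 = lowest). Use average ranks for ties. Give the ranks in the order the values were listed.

5, 4, 6, 2, 1, 3

Sorted (ascending): 257, 515, 669, 858, 882, 914
No ties — each value takes its position as its rank.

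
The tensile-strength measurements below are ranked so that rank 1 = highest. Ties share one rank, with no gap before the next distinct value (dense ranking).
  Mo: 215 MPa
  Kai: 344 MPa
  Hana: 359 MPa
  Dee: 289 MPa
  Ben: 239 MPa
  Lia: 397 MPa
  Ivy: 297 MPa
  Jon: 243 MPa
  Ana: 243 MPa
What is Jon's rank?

Sorted (descending): 397, 359, 344, 297, 289, 243, 243, 239, 215
The 2 values of 243 share dense rank 6.
Remaining distinct values take the next consecutive integers.
Jon has value 243 MPa → rank 6.

6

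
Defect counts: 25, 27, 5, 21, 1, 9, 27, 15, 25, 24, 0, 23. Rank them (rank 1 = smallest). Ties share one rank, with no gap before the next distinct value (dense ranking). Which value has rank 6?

21

Sorted (ascending): 0, 1, 5, 9, 15, 21, 23, 24, 25, 25, 27, 27
The 2 values of 25 share dense rank 9.
The 2 values of 27 share dense rank 10.
Remaining distinct values take the next consecutive integers.
Rank 6 → value 21.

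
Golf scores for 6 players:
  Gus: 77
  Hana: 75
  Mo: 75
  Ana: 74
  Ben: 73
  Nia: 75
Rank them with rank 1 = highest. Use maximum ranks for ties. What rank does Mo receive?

Sorted (descending): 77, 75, 75, 75, 74, 73
The 3 values of 75 occupy positions 2–4 → each gets rank 4.
Mo has value 75 → rank 4.

4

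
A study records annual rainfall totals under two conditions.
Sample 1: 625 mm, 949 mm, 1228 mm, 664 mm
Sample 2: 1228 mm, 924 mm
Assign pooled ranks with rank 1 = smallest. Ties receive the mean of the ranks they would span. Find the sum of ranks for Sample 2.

Sorted (ascending): 625, 664, 924, 949, 1228, 1228
The 2 values of 1228 occupy positions 5–6 → average rank (5+6)/2 = 5.5.
Sample 2 values → pooled ranks: 1228→5.5, 924→3
Rank sum = 5.5 + 3 = 8.5

8.5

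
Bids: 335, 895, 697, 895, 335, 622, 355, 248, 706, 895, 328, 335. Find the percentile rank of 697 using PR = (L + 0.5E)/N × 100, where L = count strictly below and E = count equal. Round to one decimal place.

N = 12.
Strictly below 697: 7. Equal to 697: 1.
PR = (7 + 0.5·1)/12 × 100 = 62.5

62.5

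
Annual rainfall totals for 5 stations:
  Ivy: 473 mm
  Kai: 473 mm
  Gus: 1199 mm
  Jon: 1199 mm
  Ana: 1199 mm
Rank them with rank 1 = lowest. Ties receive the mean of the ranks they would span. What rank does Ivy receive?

1.5

Sorted (ascending): 473, 473, 1199, 1199, 1199
The 2 values of 473 occupy positions 1–2 → average rank (1+2)/2 = 1.5.
The 3 values of 1199 occupy positions 3–5 → average rank 4.
Ivy has value 473 mm → rank 1.5.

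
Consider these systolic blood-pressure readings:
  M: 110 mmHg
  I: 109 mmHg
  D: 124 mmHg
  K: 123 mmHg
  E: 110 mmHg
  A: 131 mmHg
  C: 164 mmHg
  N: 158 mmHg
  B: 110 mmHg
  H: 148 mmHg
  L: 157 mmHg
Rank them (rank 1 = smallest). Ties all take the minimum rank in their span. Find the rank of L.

9

Sorted (ascending): 109, 110, 110, 110, 123, 124, 131, 148, 157, 158, 164
The 3 values of 110 occupy positions 2–4 → each gets rank 2.
L has value 157 mmHg → rank 9.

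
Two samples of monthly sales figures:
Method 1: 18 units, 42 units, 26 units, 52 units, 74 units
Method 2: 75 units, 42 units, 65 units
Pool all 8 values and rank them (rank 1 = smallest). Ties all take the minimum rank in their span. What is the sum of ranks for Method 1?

18

Sorted (ascending): 18, 26, 42, 42, 52, 65, 74, 75
The 2 values of 42 occupy positions 3–4 → each gets rank 3.
Method 1 values → pooled ranks: 18→1, 42→3, 26→2, 52→5, 74→7
Rank sum = 1 + 3 + 2 + 5 + 7 = 18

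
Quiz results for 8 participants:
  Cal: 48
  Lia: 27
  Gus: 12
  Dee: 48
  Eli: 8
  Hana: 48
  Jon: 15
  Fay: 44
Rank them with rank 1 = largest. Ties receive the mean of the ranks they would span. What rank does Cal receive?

Sorted (descending): 48, 48, 48, 44, 27, 15, 12, 8
The 3 values of 48 occupy positions 1–3 → average rank 2.
Cal has value 48 → rank 2.

2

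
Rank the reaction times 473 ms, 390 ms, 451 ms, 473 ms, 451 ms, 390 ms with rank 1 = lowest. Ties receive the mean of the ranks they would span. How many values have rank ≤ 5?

Sorted (ascending): 390, 390, 451, 451, 473, 473
The 2 values of 390 occupy positions 1–2 → average rank (1+2)/2 = 1.5.
The 2 values of 451 occupy positions 3–4 → average rank (3+4)/2 = 3.5.
The 2 values of 473 occupy positions 5–6 → average rank (5+6)/2 = 5.5.
Ranks ≤ 5: {1.5, 1.5, 3.5, 3.5} → 4 values.

4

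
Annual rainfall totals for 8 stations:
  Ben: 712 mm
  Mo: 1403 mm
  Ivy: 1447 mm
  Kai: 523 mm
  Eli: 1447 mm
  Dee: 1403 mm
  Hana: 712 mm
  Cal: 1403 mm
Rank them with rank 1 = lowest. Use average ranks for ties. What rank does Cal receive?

Sorted (ascending): 523, 712, 712, 1403, 1403, 1403, 1447, 1447
The 2 values of 712 occupy positions 2–3 → average rank (2+3)/2 = 2.5.
The 3 values of 1403 occupy positions 4–6 → average rank 5.
The 2 values of 1447 occupy positions 7–8 → average rank (7+8)/2 = 7.5.
Cal has value 1403 mm → rank 5.

5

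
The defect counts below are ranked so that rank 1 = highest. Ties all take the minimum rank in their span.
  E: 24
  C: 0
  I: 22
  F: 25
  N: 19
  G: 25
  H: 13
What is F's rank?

1

Sorted (descending): 25, 25, 24, 22, 19, 13, 0
The 2 values of 25 occupy positions 1–2 → each gets rank 1.
F has value 25 → rank 1.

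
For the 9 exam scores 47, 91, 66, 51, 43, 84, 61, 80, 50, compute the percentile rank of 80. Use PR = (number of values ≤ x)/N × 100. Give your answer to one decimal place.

77.8

N = 9.
Strictly below 80: 6. Equal to 80: 1.
PR = 7/9 × 100 = 77.8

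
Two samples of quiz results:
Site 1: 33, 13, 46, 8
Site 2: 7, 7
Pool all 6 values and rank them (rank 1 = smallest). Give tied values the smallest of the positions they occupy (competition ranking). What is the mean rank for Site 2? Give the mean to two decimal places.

Sorted (ascending): 7, 7, 8, 13, 33, 46
The 2 values of 7 occupy positions 1–2 → each gets rank 1.
Site 2 values → pooled ranks: 7→1, 7→1
Mean rank = (1 + 1) / 2 = 1.00

1.00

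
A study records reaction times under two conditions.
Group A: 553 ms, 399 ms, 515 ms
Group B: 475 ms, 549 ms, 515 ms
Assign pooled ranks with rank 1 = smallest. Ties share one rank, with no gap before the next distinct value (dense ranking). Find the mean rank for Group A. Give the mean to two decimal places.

3.00

Sorted (ascending): 399, 475, 515, 515, 549, 553
The 2 values of 515 share dense rank 3.
Remaining distinct values take the next consecutive integers.
Group A values → pooled ranks: 553→5, 399→1, 515→3
Mean rank = (5 + 1 + 3) / 3 = 3.00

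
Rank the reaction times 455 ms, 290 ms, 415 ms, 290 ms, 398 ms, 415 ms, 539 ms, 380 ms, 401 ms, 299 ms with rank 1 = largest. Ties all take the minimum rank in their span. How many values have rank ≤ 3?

Sorted (descending): 539, 455, 415, 415, 401, 398, 380, 299, 290, 290
The 2 values of 415 occupy positions 3–4 → each gets rank 3.
The 2 values of 290 occupy positions 9–10 → each gets rank 9.
Ranks ≤ 3: {1, 2, 3, 3} → 4 values.

4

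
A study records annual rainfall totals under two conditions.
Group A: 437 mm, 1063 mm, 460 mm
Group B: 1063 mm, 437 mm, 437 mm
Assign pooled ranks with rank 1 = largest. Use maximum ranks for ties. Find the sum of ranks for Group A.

11

Sorted (descending): 1063, 1063, 460, 437, 437, 437
The 2 values of 1063 occupy positions 1–2 → each gets rank 2.
The 3 values of 437 occupy positions 4–6 → each gets rank 6.
Group A values → pooled ranks: 437→6, 1063→2, 460→3
Rank sum = 6 + 2 + 3 = 11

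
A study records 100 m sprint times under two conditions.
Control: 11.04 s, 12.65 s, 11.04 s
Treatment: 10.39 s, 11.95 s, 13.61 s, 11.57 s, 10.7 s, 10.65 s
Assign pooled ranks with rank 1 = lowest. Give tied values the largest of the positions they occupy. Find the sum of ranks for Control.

18

Sorted (ascending): 10.39, 10.65, 10.7, 11.04, 11.04, 11.57, 11.95, 12.65, 13.61
The 2 values of 11.04 occupy positions 4–5 → each gets rank 5.
Control values → pooled ranks: 11.04→5, 12.65→8, 11.04→5
Rank sum = 5 + 8 + 5 = 18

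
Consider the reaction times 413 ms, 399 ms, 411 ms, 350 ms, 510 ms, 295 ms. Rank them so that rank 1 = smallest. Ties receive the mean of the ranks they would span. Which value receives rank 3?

Sorted (ascending): 295, 350, 399, 411, 413, 510
No ties — each value takes its position as its rank.
Rank 3 → value 399.

399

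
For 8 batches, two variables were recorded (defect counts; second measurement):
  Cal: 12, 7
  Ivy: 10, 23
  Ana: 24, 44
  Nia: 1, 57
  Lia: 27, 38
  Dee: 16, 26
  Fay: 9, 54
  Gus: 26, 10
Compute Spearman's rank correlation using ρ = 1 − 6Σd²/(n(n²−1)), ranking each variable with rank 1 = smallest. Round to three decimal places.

-0.405

Ranks of variable 1: 4, 3, 6, 1, 8, 5, 2, 7
Ranks of variable 2: 1, 3, 6, 8, 5, 4, 7, 2
d = r₁ − r₂: 3, 0, 0, -7, 3, 1, -5, 5
d²: 9, 0, 0, 49, 9, 1, 25, 25; Σd² = 118
ρ = 1 − 6·118/(8·63) = 1 − 708/504 = -0.405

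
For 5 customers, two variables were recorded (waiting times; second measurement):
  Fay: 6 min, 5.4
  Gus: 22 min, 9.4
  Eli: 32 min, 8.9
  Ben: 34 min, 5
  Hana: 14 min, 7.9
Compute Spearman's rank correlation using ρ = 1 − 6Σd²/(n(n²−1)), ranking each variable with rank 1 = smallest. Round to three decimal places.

-0.100

Ranks of variable 1: 1, 3, 4, 5, 2
Ranks of variable 2: 2, 5, 4, 1, 3
d = r₁ − r₂: -1, -2, 0, 4, -1
d²: 1, 4, 0, 16, 1; Σd² = 22
ρ = 1 − 6·22/(5·24) = 1 − 132/120 = -0.100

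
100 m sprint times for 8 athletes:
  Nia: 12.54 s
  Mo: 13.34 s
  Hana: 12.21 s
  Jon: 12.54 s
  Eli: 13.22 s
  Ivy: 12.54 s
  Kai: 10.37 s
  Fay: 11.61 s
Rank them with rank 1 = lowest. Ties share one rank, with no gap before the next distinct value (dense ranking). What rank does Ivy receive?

Sorted (ascending): 10.37, 11.61, 12.21, 12.54, 12.54, 12.54, 13.22, 13.34
The 3 values of 12.54 share dense rank 4.
Remaining distinct values take the next consecutive integers.
Ivy has value 12.54 s → rank 4.

4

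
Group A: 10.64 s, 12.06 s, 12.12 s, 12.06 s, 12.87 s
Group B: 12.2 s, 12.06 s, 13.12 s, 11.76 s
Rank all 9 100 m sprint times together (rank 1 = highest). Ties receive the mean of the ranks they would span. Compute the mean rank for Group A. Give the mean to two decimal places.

5.40

Sorted (descending): 13.12, 12.87, 12.2, 12.12, 12.06, 12.06, 12.06, 11.76, 10.64
The 3 values of 12.06 occupy positions 5–7 → average rank 6.
Group A values → pooled ranks: 10.64→9, 12.06→6, 12.12→4, 12.06→6, 12.87→2
Mean rank = (9 + 6 + 4 + 6 + 2) / 5 = 5.40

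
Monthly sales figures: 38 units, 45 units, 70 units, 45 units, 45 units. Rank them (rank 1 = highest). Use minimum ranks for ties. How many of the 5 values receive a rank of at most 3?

Sorted (descending): 70, 45, 45, 45, 38
The 3 values of 45 occupy positions 2–4 → each gets rank 2.
Ranks ≤ 3: {1, 2, 2, 2} → 4 values.

4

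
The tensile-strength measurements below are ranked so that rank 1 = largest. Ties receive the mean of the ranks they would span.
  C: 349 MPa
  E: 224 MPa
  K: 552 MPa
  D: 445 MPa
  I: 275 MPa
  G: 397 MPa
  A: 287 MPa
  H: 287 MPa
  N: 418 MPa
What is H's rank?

Sorted (descending): 552, 445, 418, 397, 349, 287, 287, 275, 224
The 2 values of 287 occupy positions 6–7 → average rank (6+7)/2 = 6.5.
H has value 287 MPa → rank 6.5.

6.5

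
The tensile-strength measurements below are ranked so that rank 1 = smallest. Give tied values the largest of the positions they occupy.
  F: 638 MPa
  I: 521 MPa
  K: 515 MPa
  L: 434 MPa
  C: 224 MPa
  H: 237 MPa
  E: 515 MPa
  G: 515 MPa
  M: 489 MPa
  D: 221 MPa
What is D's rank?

1

Sorted (ascending): 221, 224, 237, 434, 489, 515, 515, 515, 521, 638
The 3 values of 515 occupy positions 6–8 → each gets rank 8.
D has value 221 MPa → rank 1.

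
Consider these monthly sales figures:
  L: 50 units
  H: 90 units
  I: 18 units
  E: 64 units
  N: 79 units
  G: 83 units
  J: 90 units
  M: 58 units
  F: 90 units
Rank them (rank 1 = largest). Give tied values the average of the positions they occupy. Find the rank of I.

Sorted (descending): 90, 90, 90, 83, 79, 64, 58, 50, 18
The 3 values of 90 occupy positions 1–3 → average rank 2.
I has value 18 units → rank 9.

9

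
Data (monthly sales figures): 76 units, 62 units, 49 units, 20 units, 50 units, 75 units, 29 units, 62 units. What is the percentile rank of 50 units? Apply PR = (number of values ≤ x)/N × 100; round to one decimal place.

50.0

N = 8.
Strictly below 50: 3. Equal to 50: 1.
PR = 4/8 × 100 = 50.0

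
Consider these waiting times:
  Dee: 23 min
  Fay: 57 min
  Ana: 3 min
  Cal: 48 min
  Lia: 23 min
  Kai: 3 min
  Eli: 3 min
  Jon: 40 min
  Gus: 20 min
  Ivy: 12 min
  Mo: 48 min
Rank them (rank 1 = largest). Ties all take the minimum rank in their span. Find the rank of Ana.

Sorted (descending): 57, 48, 48, 40, 23, 23, 20, 12, 3, 3, 3
The 2 values of 48 occupy positions 2–3 → each gets rank 2.
The 2 values of 23 occupy positions 5–6 → each gets rank 5.
The 3 values of 3 occupy positions 9–11 → each gets rank 9.
Ana has value 3 min → rank 9.

9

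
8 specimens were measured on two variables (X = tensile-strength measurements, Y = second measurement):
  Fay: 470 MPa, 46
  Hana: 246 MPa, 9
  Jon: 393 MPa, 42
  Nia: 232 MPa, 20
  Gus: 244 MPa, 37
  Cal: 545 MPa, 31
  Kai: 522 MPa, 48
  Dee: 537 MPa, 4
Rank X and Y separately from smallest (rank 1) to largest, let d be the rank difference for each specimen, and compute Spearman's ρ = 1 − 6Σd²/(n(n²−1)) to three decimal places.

0.071

Ranks of variable 1: 5, 3, 4, 1, 2, 8, 6, 7
Ranks of variable 2: 7, 2, 6, 3, 5, 4, 8, 1
d = r₁ − r₂: -2, 1, -2, -2, -3, 4, -2, 6
d²: 4, 1, 4, 4, 9, 16, 4, 36; Σd² = 78
ρ = 1 − 6·78/(8·63) = 1 − 468/504 = 0.071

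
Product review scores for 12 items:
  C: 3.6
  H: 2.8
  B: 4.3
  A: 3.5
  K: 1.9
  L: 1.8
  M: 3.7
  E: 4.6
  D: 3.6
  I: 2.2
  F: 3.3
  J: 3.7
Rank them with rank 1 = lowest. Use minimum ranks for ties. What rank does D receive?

7

Sorted (ascending): 1.8, 1.9, 2.2, 2.8, 3.3, 3.5, 3.6, 3.6, 3.7, 3.7, 4.3, 4.6
The 2 values of 3.6 occupy positions 7–8 → each gets rank 7.
The 2 values of 3.7 occupy positions 9–10 → each gets rank 9.
D has value 3.6 → rank 7.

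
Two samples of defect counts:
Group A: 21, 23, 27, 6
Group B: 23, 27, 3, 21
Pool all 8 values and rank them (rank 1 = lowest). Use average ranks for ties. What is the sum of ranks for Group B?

Sorted (ascending): 3, 6, 21, 21, 23, 23, 27, 27
The 2 values of 21 occupy positions 3–4 → average rank (3+4)/2 = 3.5.
The 2 values of 23 occupy positions 5–6 → average rank (5+6)/2 = 5.5.
The 2 values of 27 occupy positions 7–8 → average rank (7+8)/2 = 7.5.
Group B values → pooled ranks: 23→5.5, 27→7.5, 3→1, 21→3.5
Rank sum = 5.5 + 7.5 + 1 + 3.5 = 17.5

17.5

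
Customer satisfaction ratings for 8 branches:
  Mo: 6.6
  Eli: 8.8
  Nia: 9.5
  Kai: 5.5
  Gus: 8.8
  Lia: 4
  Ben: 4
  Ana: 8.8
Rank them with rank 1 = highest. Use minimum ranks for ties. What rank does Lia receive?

7

Sorted (descending): 9.5, 8.8, 8.8, 8.8, 6.6, 5.5, 4, 4
The 3 values of 8.8 occupy positions 2–4 → each gets rank 2.
The 2 values of 4 occupy positions 7–8 → each gets rank 7.
Lia has value 4 → rank 7.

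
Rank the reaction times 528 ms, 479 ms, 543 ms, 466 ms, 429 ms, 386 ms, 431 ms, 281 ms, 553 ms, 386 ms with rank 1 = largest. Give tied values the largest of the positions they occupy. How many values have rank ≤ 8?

Sorted (descending): 553, 543, 528, 479, 466, 431, 429, 386, 386, 281
The 2 values of 386 occupy positions 8–9 → each gets rank 9.
Ranks ≤ 8: {1, 2, 3, 4, 5, 6, 7} → 7 values.

7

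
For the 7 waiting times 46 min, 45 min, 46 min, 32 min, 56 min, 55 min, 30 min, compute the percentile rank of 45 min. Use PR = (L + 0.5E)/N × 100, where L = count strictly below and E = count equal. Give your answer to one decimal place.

35.7

N = 7.
Strictly below 45: 2. Equal to 45: 1.
PR = (2 + 0.5·1)/7 × 100 = 35.7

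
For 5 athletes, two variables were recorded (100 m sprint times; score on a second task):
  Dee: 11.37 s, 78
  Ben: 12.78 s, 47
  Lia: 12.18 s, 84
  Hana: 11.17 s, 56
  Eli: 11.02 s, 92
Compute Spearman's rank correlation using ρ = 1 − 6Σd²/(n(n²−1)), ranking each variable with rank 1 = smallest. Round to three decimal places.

Ranks of variable 1: 3, 5, 4, 2, 1
Ranks of variable 2: 3, 1, 4, 2, 5
d = r₁ − r₂: 0, 4, 0, 0, -4
d²: 0, 16, 0, 0, 16; Σd² = 32
ρ = 1 − 6·32/(5·24) = 1 − 192/120 = -0.600

-0.600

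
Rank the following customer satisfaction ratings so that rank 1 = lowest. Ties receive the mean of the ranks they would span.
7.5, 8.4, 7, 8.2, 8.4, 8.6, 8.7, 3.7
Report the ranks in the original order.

3, 5.5, 2, 4, 5.5, 7, 8, 1

Sorted (ascending): 3.7, 7, 7.5, 8.2, 8.4, 8.4, 8.6, 8.7
The 2 values of 8.4 occupy positions 5–6 → average rank (5+6)/2 = 5.5.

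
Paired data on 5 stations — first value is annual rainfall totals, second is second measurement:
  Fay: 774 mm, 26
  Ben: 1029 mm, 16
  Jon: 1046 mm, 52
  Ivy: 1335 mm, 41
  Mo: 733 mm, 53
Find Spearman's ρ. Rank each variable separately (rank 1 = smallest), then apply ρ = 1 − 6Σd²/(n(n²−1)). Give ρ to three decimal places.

-0.200

Ranks of variable 1: 2, 3, 4, 5, 1
Ranks of variable 2: 2, 1, 4, 3, 5
d = r₁ − r₂: 0, 2, 0, 2, -4
d²: 0, 4, 0, 4, 16; Σd² = 24
ρ = 1 − 6·24/(5·24) = 1 − 144/120 = -0.200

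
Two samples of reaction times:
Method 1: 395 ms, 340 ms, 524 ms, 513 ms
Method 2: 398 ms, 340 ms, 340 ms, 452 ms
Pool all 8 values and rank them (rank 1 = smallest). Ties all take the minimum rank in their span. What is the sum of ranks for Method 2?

Sorted (ascending): 340, 340, 340, 395, 398, 452, 513, 524
The 3 values of 340 occupy positions 1–3 → each gets rank 1.
Method 2 values → pooled ranks: 398→5, 340→1, 340→1, 452→6
Rank sum = 5 + 1 + 1 + 6 = 13

13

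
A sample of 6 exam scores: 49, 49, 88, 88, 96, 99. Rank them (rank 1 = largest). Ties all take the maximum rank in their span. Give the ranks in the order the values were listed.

6, 6, 4, 4, 2, 1

Sorted (descending): 99, 96, 88, 88, 49, 49
The 2 values of 88 occupy positions 3–4 → each gets rank 4.
The 2 values of 49 occupy positions 5–6 → each gets rank 6.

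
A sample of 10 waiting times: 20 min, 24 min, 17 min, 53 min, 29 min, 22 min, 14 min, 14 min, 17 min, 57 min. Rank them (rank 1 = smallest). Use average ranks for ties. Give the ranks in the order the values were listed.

Sorted (ascending): 14, 14, 17, 17, 20, 22, 24, 29, 53, 57
The 2 values of 14 occupy positions 1–2 → average rank (1+2)/2 = 1.5.
The 2 values of 17 occupy positions 3–4 → average rank (3+4)/2 = 3.5.

5, 7, 3.5, 9, 8, 6, 1.5, 1.5, 3.5, 10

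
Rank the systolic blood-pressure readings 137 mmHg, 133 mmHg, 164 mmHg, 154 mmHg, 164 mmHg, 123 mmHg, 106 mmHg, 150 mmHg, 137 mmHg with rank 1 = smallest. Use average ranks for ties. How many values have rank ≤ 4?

3

Sorted (ascending): 106, 123, 133, 137, 137, 150, 154, 164, 164
The 2 values of 137 occupy positions 4–5 → average rank (4+5)/2 = 4.5.
The 2 values of 164 occupy positions 8–9 → average rank (8+9)/2 = 8.5.
Ranks ≤ 4: {1, 2, 3} → 3 values.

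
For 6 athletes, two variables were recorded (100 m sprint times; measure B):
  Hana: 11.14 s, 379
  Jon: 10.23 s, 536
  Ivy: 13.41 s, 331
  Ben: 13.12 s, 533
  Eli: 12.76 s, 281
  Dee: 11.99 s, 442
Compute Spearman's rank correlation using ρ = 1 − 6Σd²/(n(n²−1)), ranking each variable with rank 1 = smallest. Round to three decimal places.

-0.486

Ranks of variable 1: 2, 1, 6, 5, 4, 3
Ranks of variable 2: 3, 6, 2, 5, 1, 4
d = r₁ − r₂: -1, -5, 4, 0, 3, -1
d²: 1, 25, 16, 0, 9, 1; Σd² = 52
ρ = 1 − 6·52/(6·35) = 1 − 312/210 = -0.486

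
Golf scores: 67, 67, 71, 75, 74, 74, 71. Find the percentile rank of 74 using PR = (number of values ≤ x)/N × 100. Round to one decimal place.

85.7

N = 7.
Strictly below 74: 4. Equal to 74: 2.
PR = 6/7 × 100 = 85.7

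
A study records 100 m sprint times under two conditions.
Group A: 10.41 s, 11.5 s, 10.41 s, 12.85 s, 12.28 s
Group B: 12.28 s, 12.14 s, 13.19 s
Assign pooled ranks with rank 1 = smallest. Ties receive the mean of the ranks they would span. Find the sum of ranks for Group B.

17.5

Sorted (ascending): 10.41, 10.41, 11.5, 12.14, 12.28, 12.28, 12.85, 13.19
The 2 values of 10.41 occupy positions 1–2 → average rank (1+2)/2 = 1.5.
The 2 values of 12.28 occupy positions 5–6 → average rank (5+6)/2 = 5.5.
Group B values → pooled ranks: 12.28→5.5, 12.14→4, 13.19→8
Rank sum = 5.5 + 4 + 8 = 17.5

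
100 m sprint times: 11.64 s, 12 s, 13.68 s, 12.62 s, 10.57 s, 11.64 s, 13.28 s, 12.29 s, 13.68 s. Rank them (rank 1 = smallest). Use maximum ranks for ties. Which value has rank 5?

12.29

Sorted (ascending): 10.57, 11.64, 11.64, 12, 12.29, 12.62, 13.28, 13.68, 13.68
The 2 values of 11.64 occupy positions 2–3 → each gets rank 3.
The 2 values of 13.68 occupy positions 8–9 → each gets rank 9.
Rank 5 → value 12.29.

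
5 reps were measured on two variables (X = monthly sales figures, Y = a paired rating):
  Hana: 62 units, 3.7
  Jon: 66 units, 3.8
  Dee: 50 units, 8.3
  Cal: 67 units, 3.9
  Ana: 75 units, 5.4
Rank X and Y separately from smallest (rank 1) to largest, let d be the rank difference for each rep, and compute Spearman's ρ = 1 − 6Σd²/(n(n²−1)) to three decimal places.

Ranks of variable 1: 2, 3, 1, 4, 5
Ranks of variable 2: 1, 2, 5, 3, 4
d = r₁ − r₂: 1, 1, -4, 1, 1
d²: 1, 1, 16, 1, 1; Σd² = 20
ρ = 1 − 6·20/(5·24) = 1 − 120/120 = 0.000

0.000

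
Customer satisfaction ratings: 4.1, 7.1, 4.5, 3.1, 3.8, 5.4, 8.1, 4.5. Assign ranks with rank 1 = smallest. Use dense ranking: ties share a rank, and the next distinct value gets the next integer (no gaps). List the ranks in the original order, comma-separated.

Sorted (ascending): 3.1, 3.8, 4.1, 4.5, 4.5, 5.4, 7.1, 8.1
The 2 values of 4.5 share dense rank 4.
Remaining distinct values take the next consecutive integers.

3, 6, 4, 1, 2, 5, 7, 4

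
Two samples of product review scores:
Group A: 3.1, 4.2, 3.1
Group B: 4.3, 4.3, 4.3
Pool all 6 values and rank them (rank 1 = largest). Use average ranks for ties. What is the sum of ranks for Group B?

6

Sorted (descending): 4.3, 4.3, 4.3, 4.2, 3.1, 3.1
The 3 values of 4.3 occupy positions 1–3 → average rank 2.
The 2 values of 3.1 occupy positions 5–6 → average rank (5+6)/2 = 5.5.
Group B values → pooled ranks: 4.3→2, 4.3→2, 4.3→2
Rank sum = 2 + 2 + 2 = 6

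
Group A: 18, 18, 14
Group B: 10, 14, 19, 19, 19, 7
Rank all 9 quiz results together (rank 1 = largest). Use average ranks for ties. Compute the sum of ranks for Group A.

15.5

Sorted (descending): 19, 19, 19, 18, 18, 14, 14, 10, 7
The 3 values of 19 occupy positions 1–3 → average rank 2.
The 2 values of 18 occupy positions 4–5 → average rank (4+5)/2 = 4.5.
The 2 values of 14 occupy positions 6–7 → average rank (6+7)/2 = 6.5.
Group A values → pooled ranks: 18→4.5, 18→4.5, 14→6.5
Rank sum = 4.5 + 4.5 + 6.5 = 15.5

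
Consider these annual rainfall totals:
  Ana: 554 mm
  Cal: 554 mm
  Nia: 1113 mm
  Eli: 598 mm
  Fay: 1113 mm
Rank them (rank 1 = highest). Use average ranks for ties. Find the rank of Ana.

4.5

Sorted (descending): 1113, 1113, 598, 554, 554
The 2 values of 1113 occupy positions 1–2 → average rank (1+2)/2 = 1.5.
The 2 values of 554 occupy positions 4–5 → average rank (4+5)/2 = 4.5.
Ana has value 554 mm → rank 4.5.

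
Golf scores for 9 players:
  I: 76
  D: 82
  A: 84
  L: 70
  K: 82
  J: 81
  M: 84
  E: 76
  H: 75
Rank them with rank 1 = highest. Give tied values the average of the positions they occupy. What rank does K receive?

3.5

Sorted (descending): 84, 84, 82, 82, 81, 76, 76, 75, 70
The 2 values of 84 occupy positions 1–2 → average rank (1+2)/2 = 1.5.
The 2 values of 82 occupy positions 3–4 → average rank (3+4)/2 = 3.5.
The 2 values of 76 occupy positions 6–7 → average rank (6+7)/2 = 6.5.
K has value 82 → rank 3.5.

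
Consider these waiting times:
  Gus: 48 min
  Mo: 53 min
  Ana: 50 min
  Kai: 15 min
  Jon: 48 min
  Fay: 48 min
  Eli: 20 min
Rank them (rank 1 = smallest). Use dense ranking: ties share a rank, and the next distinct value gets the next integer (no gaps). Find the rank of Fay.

3

Sorted (ascending): 15, 20, 48, 48, 48, 50, 53
The 3 values of 48 share dense rank 3.
Remaining distinct values take the next consecutive integers.
Fay has value 48 min → rank 3.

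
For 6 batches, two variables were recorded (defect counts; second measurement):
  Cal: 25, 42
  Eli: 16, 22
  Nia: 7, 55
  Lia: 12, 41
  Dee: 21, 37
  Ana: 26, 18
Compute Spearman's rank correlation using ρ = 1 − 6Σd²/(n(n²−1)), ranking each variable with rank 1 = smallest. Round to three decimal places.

-0.600

Ranks of variable 1: 5, 3, 1, 2, 4, 6
Ranks of variable 2: 5, 2, 6, 4, 3, 1
d = r₁ − r₂: 0, 1, -5, -2, 1, 5
d²: 0, 1, 25, 4, 1, 25; Σd² = 56
ρ = 1 − 6·56/(6·35) = 1 − 336/210 = -0.600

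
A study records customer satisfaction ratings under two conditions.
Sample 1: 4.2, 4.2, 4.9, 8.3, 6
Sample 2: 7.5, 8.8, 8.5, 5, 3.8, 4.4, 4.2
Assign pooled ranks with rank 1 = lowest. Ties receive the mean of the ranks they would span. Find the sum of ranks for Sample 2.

48

Sorted (ascending): 3.8, 4.2, 4.2, 4.2, 4.4, 4.9, 5, 6, 7.5, 8.3, 8.5, 8.8
The 3 values of 4.2 occupy positions 2–4 → average rank 3.
Sample 2 values → pooled ranks: 7.5→9, 8.8→12, 8.5→11, 5→7, 3.8→1, 4.4→5, 4.2→3
Rank sum = 9 + 12 + 11 + 7 + 1 + 5 + 3 = 48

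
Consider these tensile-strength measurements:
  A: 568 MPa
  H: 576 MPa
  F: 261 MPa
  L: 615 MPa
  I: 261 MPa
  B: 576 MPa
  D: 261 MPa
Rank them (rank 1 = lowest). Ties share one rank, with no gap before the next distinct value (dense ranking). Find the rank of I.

1

Sorted (ascending): 261, 261, 261, 568, 576, 576, 615
The 3 values of 261 share dense rank 1.
The 2 values of 576 share dense rank 3.
Remaining distinct values take the next consecutive integers.
I has value 261 MPa → rank 1.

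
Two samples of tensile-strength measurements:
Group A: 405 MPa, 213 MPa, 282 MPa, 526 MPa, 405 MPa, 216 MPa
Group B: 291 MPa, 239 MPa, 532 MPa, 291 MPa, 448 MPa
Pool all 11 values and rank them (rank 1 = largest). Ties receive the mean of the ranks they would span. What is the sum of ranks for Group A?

Sorted (descending): 532, 526, 448, 405, 405, 291, 291, 282, 239, 216, 213
The 2 values of 405 occupy positions 4–5 → average rank (4+5)/2 = 4.5.
The 2 values of 291 occupy positions 6–7 → average rank (6+7)/2 = 6.5.
Group A values → pooled ranks: 405→4.5, 213→11, 282→8, 526→2, 405→4.5, 216→10
Rank sum = 4.5 + 11 + 8 + 2 + 4.5 + 10 = 40

40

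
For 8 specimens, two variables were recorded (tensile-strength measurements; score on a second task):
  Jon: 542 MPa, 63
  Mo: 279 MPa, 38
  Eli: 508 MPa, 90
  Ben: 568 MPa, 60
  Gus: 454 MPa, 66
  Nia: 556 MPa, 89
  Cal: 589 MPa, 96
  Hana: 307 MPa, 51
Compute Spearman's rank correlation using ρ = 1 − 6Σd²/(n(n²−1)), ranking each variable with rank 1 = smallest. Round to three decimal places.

Ranks of variable 1: 5, 1, 4, 7, 3, 6, 8, 2
Ranks of variable 2: 4, 1, 7, 3, 5, 6, 8, 2
d = r₁ − r₂: 1, 0, -3, 4, -2, 0, 0, 0
d²: 1, 0, 9, 16, 4, 0, 0, 0; Σd² = 30
ρ = 1 − 6·30/(8·63) = 1 − 180/504 = 0.643

0.643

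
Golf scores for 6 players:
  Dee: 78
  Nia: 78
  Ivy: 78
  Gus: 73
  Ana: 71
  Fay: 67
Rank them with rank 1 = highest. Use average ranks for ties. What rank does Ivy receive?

2

Sorted (descending): 78, 78, 78, 73, 71, 67
The 3 values of 78 occupy positions 1–3 → average rank 2.
Ivy has value 78 → rank 2.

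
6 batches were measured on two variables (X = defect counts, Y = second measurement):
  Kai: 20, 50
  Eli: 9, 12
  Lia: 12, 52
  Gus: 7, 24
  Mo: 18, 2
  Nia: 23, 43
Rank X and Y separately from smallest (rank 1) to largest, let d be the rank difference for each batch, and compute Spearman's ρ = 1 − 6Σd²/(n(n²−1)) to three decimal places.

Ranks of variable 1: 5, 2, 3, 1, 4, 6
Ranks of variable 2: 5, 2, 6, 3, 1, 4
d = r₁ − r₂: 0, 0, -3, -2, 3, 2
d²: 0, 0, 9, 4, 9, 4; Σd² = 26
ρ = 1 − 6·26/(6·35) = 1 − 156/210 = 0.257

0.257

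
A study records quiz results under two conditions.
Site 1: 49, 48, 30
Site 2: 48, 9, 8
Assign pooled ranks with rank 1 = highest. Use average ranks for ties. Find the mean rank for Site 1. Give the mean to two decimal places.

Sorted (descending): 49, 48, 48, 30, 9, 8
The 2 values of 48 occupy positions 2–3 → average rank (2+3)/2 = 2.5.
Site 1 values → pooled ranks: 49→1, 48→2.5, 30→4
Mean rank = (1 + 2.5 + 4) / 3 = 2.50

2.50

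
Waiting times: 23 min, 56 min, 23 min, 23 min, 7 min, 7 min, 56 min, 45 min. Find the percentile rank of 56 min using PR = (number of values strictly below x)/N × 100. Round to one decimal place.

N = 8.
Strictly below 56: 6. Equal to 56: 2.
PR = 6/8 × 100 = 75.0

75.0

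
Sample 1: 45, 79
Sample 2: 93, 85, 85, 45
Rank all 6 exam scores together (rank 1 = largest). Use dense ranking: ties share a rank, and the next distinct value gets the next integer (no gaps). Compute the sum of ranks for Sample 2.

Sorted (descending): 93, 85, 85, 79, 45, 45
The 2 values of 85 share dense rank 2.
The 2 values of 45 share dense rank 4.
Remaining distinct values take the next consecutive integers.
Sample 2 values → pooled ranks: 93→1, 85→2, 85→2, 45→4
Rank sum = 1 + 2 + 2 + 4 = 9

9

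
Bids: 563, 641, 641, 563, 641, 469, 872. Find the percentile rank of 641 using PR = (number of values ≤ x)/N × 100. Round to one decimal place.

N = 7.
Strictly below 641: 3. Equal to 641: 3.
PR = 6/7 × 100 = 85.7

85.7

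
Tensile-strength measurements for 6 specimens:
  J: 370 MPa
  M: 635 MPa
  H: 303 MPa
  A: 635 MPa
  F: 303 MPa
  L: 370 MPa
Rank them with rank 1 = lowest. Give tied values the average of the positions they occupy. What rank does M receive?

Sorted (ascending): 303, 303, 370, 370, 635, 635
The 2 values of 303 occupy positions 1–2 → average rank (1+2)/2 = 1.5.
The 2 values of 370 occupy positions 3–4 → average rank (3+4)/2 = 3.5.
The 2 values of 635 occupy positions 5–6 → average rank (5+6)/2 = 5.5.
M has value 635 MPa → rank 5.5.

5.5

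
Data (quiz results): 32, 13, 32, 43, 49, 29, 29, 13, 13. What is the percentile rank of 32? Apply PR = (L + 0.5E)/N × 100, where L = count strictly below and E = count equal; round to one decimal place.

66.7

N = 9.
Strictly below 32: 5. Equal to 32: 2.
PR = (5 + 0.5·2)/9 × 100 = 66.7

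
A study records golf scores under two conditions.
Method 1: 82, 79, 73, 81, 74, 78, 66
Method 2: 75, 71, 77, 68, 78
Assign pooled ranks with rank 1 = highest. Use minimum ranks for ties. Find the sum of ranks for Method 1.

39

Sorted (descending): 82, 81, 79, 78, 78, 77, 75, 74, 73, 71, 68, 66
The 2 values of 78 occupy positions 4–5 → each gets rank 4.
Method 1 values → pooled ranks: 82→1, 79→3, 73→9, 81→2, 74→8, 78→4, 66→12
Rank sum = 1 + 3 + 9 + 2 + 8 + 4 + 12 = 39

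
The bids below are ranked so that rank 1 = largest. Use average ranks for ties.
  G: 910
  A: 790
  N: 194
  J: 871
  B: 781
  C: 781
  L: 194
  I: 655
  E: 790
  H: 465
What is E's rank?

Sorted (descending): 910, 871, 790, 790, 781, 781, 655, 465, 194, 194
The 2 values of 790 occupy positions 3–4 → average rank (3+4)/2 = 3.5.
The 2 values of 781 occupy positions 5–6 → average rank (5+6)/2 = 5.5.
The 2 values of 194 occupy positions 9–10 → average rank (9+10)/2 = 9.5.
E has value 790 → rank 3.5.

3.5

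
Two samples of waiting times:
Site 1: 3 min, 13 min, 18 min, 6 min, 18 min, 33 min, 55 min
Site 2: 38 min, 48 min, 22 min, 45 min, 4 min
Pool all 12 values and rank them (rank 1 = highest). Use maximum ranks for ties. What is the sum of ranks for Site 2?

26

Sorted (descending): 55, 48, 45, 38, 33, 22, 18, 18, 13, 6, 4, 3
The 2 values of 18 occupy positions 7–8 → each gets rank 8.
Site 2 values → pooled ranks: 38→4, 48→2, 22→6, 45→3, 4→11
Rank sum = 4 + 2 + 6 + 3 + 11 = 26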